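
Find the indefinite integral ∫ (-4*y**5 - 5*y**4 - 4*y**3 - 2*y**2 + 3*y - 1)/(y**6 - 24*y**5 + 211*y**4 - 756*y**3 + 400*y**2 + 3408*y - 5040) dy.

-80683*log(y - 7)/90 + 130035*log(y - 6)/256 + 5387*log(y - 5)/14 - 81*log(y - 2)/320 - 65*log(y + 2)/16128 - 38503/(32*y - 192) + C

Factor the denominator: (y - 7)*(y - 6)**2*(y - 5)*(y - 2)*(y + 2).
Partial-fraction decomposition: -65/(16128*(y + 2)) - 81/(320*(y - 2)) + 5387/(14*(y - 5)) + 130035/(256*(y - 6)) + 38503/(32*(y - 6)**2) - 80683/(90*(y - 7)).
Integrate each term; A/(y−a) gives A·log|y−a|; A/(y−a)² gives −A/(y−a).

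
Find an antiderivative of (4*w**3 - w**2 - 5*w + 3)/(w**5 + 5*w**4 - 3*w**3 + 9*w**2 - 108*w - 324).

Factor the denominator: (w - 3)*(w + 2)*(w + 6)*(w**2 + 9).
Partial-fraction decomposition: (397*w + 753)/(1170*(w**2 + 9)) - 289/(540*(w + 6)) + 23/(260*(w + 2)) + 29/(270*(w - 3)).
Integrate each term; A/(w−a) gives A·log|w−a|; the (Bw+D)/(w²+p²) term gives a log and an atan.

29*log(w - 3)/270 + 23*log(w + 2)/260 - 289*log(w + 6)/540 + 397*log(w**2 + 9)/2340 + 251*atan(w/3)/1170 + C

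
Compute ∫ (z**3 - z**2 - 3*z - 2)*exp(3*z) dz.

(9*z**3 - 18*z**2 - 15*z - 13)*exp(3*z)/27 + C

Use integration by parts with u = z**3 - z**2 - 3*z - 2, dv = exp(3*z) dz, so v = exp(3*z)/3.
Apply parts 3 times (tabular method): alternate signs, differentiate u down to 0, integrate dv up.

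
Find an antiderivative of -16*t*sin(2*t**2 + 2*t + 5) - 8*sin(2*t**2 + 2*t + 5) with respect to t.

4*cos(2*t**2 + 2*t + 5) + C

Let u = 2*t**2 + 2*t + 5, so du = (4*t + 2) dt.
Rewriting, the integral becomes -4·∫ sin(u) du = -4·-cos(u).
Substituting back, u = 2*t**2 + 2*t + 5.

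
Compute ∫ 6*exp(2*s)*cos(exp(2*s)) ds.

Let u = exp(2*s), so du = (2*exp(2*s)) ds.
Rewriting, the integral becomes 3·∫ cos(u) du = 3·sin(u).
Substituting back, u = exp(2*s).

3*sin(exp(2*s)) + C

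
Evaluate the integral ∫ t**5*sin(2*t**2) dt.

-t**4*cos(2*t**2)/4 + t**2*sin(2*t**2)/4 + cos(2*t**2)/8 + C

Let u = t², du = 2t dt; rewrite as (1/2)∫ u^2·sin(2u) du.
Now integrate by parts 2 times.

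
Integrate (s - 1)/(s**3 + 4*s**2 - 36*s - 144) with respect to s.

Factor the denominator: (s - 6)*(s + 4)*(s + 6).
Partial-fraction decomposition: -7/(24*(s + 6)) + 1/(4*(s + 4)) + 1/(24*(s - 6)).
Integrate each term: A/(s−a) contributes A·log|s−a|.

log(s - 6)/24 + log(s + 4)/4 - 7*log(s + 6)/24 + C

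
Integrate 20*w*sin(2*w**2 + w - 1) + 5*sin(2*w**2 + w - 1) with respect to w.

Let u = 2*w**2 + w - 1, so du = (4*w + 1) dw.
Rewriting, the integral becomes 5·∫ sin(u) du = 5·-cos(u).
Substituting back, u = 2*w**2 + w - 1.

-5*cos(2*w**2 + w - 1) + C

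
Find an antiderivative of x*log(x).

Use integration by parts with u = log(x), dv = x dx.
Then du = 1/x dx and v = x**2/2.

x**2*log(x)/2 - x**2/4 + C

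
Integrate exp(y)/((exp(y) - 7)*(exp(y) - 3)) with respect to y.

log(exp(y) - 7)/4 - log(exp(y) - 3)/4 + C

Let u = e^y, du = e^y dy.
The integral becomes ∫ du/((u-3)(u-7)); decompose into partial fractions.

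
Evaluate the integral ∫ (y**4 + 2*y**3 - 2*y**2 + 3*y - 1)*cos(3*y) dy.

y**4*sin(3*y)/3 + 2*y**3*sin(3*y)/3 + 4*y**3*cos(3*y)/9 - 10*y**2*sin(3*y)/9 + 2*y**2*cos(3*y)/3 + 5*y*sin(3*y)/9 - 20*y*cos(3*y)/27 - 7*sin(3*y)/81 + 5*cos(3*y)/27 + C

Use integration by parts with u = y**4 + 2*y**3 - 2*y**2 + 3*y - 1, dv = cos(3*y) dy, so v = sin(3*y)/3.
Apply parts 4 times (tabular method): alternate signs, differentiate u down to 0, integrate dv up.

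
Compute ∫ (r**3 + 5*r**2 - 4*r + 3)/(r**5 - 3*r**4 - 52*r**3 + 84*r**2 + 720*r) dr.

log(r)/240 + 329*log(r - 6)/7260 - 7*log(r + 4)/80 + 23*log(r + 5)/605 - 25/(44*r - 264) + C

Factor the denominator: r*(r - 6)**2*(r + 4)*(r + 5).
Partial-fraction decomposition: 23/(605*(r + 5)) - 7/(80*(r + 4)) + 329/(7260*(r - 6)) + 25/(44*(r - 6)**2) + 1/(240*r).
Integrate each term; A/(r−a) gives A·log|r−a|; A/(r−a)² gives −A/(r−a).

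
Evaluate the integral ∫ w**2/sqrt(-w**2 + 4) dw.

-w*sqrt(-w**2 + 4)/2 + 2*asin(w/2) + C

Substitute w = 2·sin(θ), so dw = 2·cos(θ) dθ and the radical becomes sqrt(-w**2 + 4) = 2·cos(θ) by the Pythagorean identity.
Integrate the resulting trig expression in θ, then back-substitute θ = asin(w/2), sin(θ) = w/2, cos(θ) = sqrt(-w**2 + 4)/2 (absorbing any constant into C).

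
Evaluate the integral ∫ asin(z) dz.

Use integration by parts with u = arcsin(z), dv = dz.
Then du = 1/sqrt(-z**2 + 1) dz.

z*asin(z) + sqrt(-z**2 + 1) + C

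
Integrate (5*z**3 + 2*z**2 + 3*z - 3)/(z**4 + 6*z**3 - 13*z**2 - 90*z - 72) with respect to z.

361*log(z - 4)/350 + 9*log(z + 1)/50 - 43*log(z + 3)/14 + 343*log(z + 6)/50 + C

Factor the denominator: (z - 4)*(z + 1)*(z + 3)*(z + 6).
Partial-fraction decomposition: 343/(50*(z + 6)) - 43/(14*(z + 3)) + 9/(50*(z + 1)) + 361/(350*(z - 4)).
Integrate each term: A/(z−a) contributes A·log|z−a|.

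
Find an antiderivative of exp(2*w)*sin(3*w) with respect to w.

2*exp(2*w)*sin(3*w)/13 - 3*exp(2*w)*cos(3*w)/13 + C

Let I denote the integral. Integrate by parts with u = sin(3*w), dv = exp(2*w) dw, so v = exp(2*w)/2: I = exp(2*w)*sin(3*w)/2 − (3/2)·∫ exp(2*w)*cos(3*w) dw.
Apply parts again with u = cos(3*w), dv = exp(2*w) dw: ∫ exp(2*w)*cos(3*w) dw = exp(2*w)*cos(3*w)/2 + (3/2)·I. Substituting back brings back I: I = exp(2*w)*sin(3*w)/2 - 3*exp(2*w)*cos(3*w)/4 − (9/4)·I.
Solving for I: (1 + 9/4)·I equals the remaining terms, so I = (4/13)·(exp(2*w)*sin(3*w)/2 - 3*exp(2*w)*cos(3*w)/4).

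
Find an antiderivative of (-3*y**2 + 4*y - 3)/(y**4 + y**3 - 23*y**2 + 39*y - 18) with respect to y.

Factor the denominator: (y - 3)*(y - 1)**2*(y + 6).
Partial-fraction decomposition: 15/(49*(y + 6)) + 19/(98*(y - 1)) + 1/(7*(y - 1)**2) - 1/(2*(y - 3)).
Integrate each term; A/(y−a) gives A·log|y−a|; A/(y−a)² gives −A/(y−a).

-log(y - 3)/2 + 19*log(y - 1)/98 + 15*log(y + 6)/49 - 1/(7*y - 7) + C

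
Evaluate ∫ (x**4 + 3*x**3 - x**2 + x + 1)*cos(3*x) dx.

Use integration by parts with u = x**4 + 3*x**3 - x**2 + x + 1, dv = cos(3*x) dx, so v = sin(3*x)/3.
Apply parts 4 times (tabular method): alternate signs, differentiate u down to 0, integrate dv up.

x**4*sin(3*x)/3 + x**3*sin(3*x) + 4*x**3*cos(3*x)/9 - 7*x**2*sin(3*x)/9 + x**2*cos(3*x) - x*sin(3*x)/3 - 14*x*cos(3*x)/27 + 41*sin(3*x)/81 - cos(3*x)/9 + C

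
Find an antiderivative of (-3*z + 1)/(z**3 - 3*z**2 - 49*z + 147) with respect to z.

-5*log(z - 7)/14 + log(z - 3)/5 + 11*log(z + 7)/70 + C

Factor the denominator: (z - 7)*(z - 3)*(z + 7).
Partial-fraction decomposition: 11/(70*(z + 7)) + 1/(5*(z - 3)) - 5/(14*(z - 7)).
Integrate each term: A/(z−a) contributes A·log|z−a|.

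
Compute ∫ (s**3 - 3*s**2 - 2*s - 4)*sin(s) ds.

Use integration by parts with u = s**3 - 3*s**2 - 2*s - 4, dv = sin(s) ds, so v = -cos(s).
Apply parts 3 times (tabular method): alternate signs, differentiate u down to 0, integrate dv up.

-s**3*cos(s) + 3*s**2*sin(s) + 3*s**2*cos(s) - 6*s*sin(s) + 8*s*cos(s) - 8*sin(s) - 2*cos(s) + C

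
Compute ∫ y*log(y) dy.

y**2*log(y)/2 - y**2/4 + C

Use integration by parts with u = log(y), dv = y dy.
Then du = 1/y dy and v = y**2/2.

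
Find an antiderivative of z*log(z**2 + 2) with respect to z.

Let u = z**2 + 2, so du = (2*z) dz.
The integral becomes (1/2)·∫ log(u) du; integrate by parts with u′=log(u), dv′=du.

z**2*log(z**2 + 2)/2 - z**2/2 + log(z**2 + 2) + C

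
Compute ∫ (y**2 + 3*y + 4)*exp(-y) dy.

Use integration by parts with u = y**2 + 3*y + 4, dv = exp(-y) dy, so v = -exp(-y).
Apply parts 2 times (tabular method): alternate signs, differentiate u down to 0, integrate dv up.

(-y**2 - 5*y - 9)*exp(-y) + C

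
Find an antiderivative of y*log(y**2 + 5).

Let u = y**2 + 5, so du = (2*y) dy.
The integral becomes (1/2)·∫ log(u) du; integrate by parts with u′=log(u), dv′=du.

y**2*log(y**2 + 5)/2 - y**2/2 + 5*log(y**2 + 5)/2 + C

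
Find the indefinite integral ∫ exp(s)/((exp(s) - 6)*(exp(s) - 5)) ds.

Let u = e^s, du = e^s ds.
The integral becomes ∫ du/((u-6)(u-5)); decompose into partial fractions.

log(exp(s) - 6) - log(exp(s) - 5) + C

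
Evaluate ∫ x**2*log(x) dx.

Use integration by parts with u = log(x), dv = x**2 dx.
Then du = 1/x dx and v = x**3/3.

x**3*log(x)/3 - x**3/9 + C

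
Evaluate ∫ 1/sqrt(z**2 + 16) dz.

Substitute z = 4·tan(θ), so dz = 4·sec(θ)^2 dθ and the radical becomes sqrt(z**2 + 16) = 4·sec(θ) by the Pythagorean identity.
Integrate the resulting trig expression in θ, then back-substitute tan(θ) = z/4, sec(θ) = sqrt(z**2 + 16)/4 (absorbing any constant into C).

log(z + sqrt(z**2 + 16)) + C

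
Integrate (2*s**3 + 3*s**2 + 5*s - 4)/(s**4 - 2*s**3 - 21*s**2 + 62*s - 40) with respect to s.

32*log(s - 4)/9 - 17*log(s - 2)/7 + log(s - 1)/3 + 34*log(s + 5)/63 + C

Factor the denominator: (s - 4)*(s - 2)*(s - 1)*(s + 5).
Partial-fraction decomposition: 34/(63*(s + 5)) + 1/(3*(s - 1)) - 17/(7*(s - 2)) + 32/(9*(s - 4)).
Integrate each term: A/(s−a) contributes A·log|s−a|.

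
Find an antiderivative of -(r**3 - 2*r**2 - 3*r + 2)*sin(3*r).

Use integration by parts with u = r**3 - 2*r**2 - 3*r + 2, dv = -sin(3*r) dr, so v = cos(3*r)/3.
Apply parts 3 times (tabular method): alternate signs, differentiate u down to 0, integrate dv up.

r**3*cos(3*r)/3 - r**2*sin(3*r)/3 - 2*r**2*cos(3*r)/3 + 4*r*sin(3*r)/9 - 11*r*cos(3*r)/9 + 11*sin(3*r)/27 + 22*cos(3*r)/27 + C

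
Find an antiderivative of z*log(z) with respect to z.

Use integration by parts with u = log(z), dv = z dz.
Then du = 1/z dz and v = z**2/2.

z**2*log(z)/2 - z**2/4 + C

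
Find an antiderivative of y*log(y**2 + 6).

y**2*log(y**2 + 6)/2 - y**2/2 + 3*log(y**2 + 6) + C

Let u = y**2 + 6, so du = (2*y) dy.
The integral becomes (1/2)·∫ log(u) du; integrate by parts with u′=log(u), dv′=du.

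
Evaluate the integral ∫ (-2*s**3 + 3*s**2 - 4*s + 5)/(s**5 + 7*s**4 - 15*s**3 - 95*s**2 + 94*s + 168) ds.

-17*log(s - 3)/140 + 7*log(s - 2)/162 + 7*log(s + 1)/108 - 197*log(s + 4)/378 + 433*log(s + 7)/810 + C

Factor the denominator: (s - 3)*(s - 2)*(s + 1)*(s + 4)*(s + 7).
Partial-fraction decomposition: 433/(810*(s + 7)) - 197/(378*(s + 4)) + 7/(108*(s + 1)) + 7/(162*(s - 2)) - 17/(140*(s - 3)).
Integrate each term: A/(s−a) contributes A·log|s−a|.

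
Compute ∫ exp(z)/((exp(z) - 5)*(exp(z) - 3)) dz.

Let u = e^z, du = e^z dz.
The integral becomes ∫ du/((u-5)(u-3)); decompose into partial fractions.

log(exp(z) - 5)/2 - log(exp(z) - 3)/2 + C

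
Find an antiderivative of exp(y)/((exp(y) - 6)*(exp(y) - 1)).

log(exp(y) - 6)/5 - log(exp(y) - 1)/5 + C

Let u = e^y, du = e^y dy.
The integral becomes ∫ du/((u-6)(u-1)); decompose into partial fractions.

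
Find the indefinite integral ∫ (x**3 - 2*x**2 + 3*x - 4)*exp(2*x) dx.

(4*x**3 - 14*x**2 + 26*x - 29)*exp(2*x)/8 + C

Use integration by parts with u = x**3 - 2*x**2 + 3*x - 4, dv = exp(2*x) dx, so v = exp(2*x)/2.
Apply parts 3 times (tabular method): alternate signs, differentiate u down to 0, integrate dv up.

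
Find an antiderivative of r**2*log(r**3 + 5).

r**3*log(r**3 + 5)/3 - r**3/3 + 5*log(r**3 + 5)/3 + C

Let u = r**3 + 5, so du = (3*r**2) dr.
The integral becomes (1/3)·∫ log(u) du; integrate by parts with u′=log(u), dv′=du.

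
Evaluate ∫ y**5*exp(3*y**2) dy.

Let u = y², du = 2y dy; rewrite as (1/2)∫ u^2·exp(3u) du.
Now integrate by parts 2 times.

(9*y**4 - 6*y**2 + 2)*exp(3*y**2)/54 + C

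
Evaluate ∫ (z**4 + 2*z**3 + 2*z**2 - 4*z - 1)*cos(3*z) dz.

z**4*sin(3*z)/3 + 2*z**3*sin(3*z)/3 + 4*z**3*cos(3*z)/9 + 2*z**2*sin(3*z)/9 + 2*z**2*cos(3*z)/3 - 16*z*sin(3*z)/9 + 4*z*cos(3*z)/27 - 31*sin(3*z)/81 - 16*cos(3*z)/27 + C

Use integration by parts with u = z**4 + 2*z**3 + 2*z**2 - 4*z - 1, dv = cos(3*z) dz, so v = sin(3*z)/3.
Apply parts 4 times (tabular method): alternate signs, differentiate u down to 0, integrate dv up.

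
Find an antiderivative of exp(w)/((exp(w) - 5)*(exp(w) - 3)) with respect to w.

Let u = e^w, du = e^w dw.
The integral becomes ∫ du/((u-3)(u-5)); decompose into partial fractions.

log(exp(w) - 5)/2 - log(exp(w) - 3)/2 + C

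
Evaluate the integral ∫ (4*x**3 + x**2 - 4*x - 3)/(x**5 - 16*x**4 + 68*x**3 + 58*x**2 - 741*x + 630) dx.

Factor the denominator: (x - 7)*(x - 6)*(x - 5)*(x - 1)*(x + 3).
Partial-fraction decomposition: -1/(32*(x + 3)) + 1/(240*(x - 1)) + 251/(32*(x - 5)) - 97/(5*(x - 6)) + 139/(12*(x - 7)).
Integrate each term: A/(x−a) contributes A·log|x−a|.

139*log(x - 7)/12 - 97*log(x - 6)/5 + 251*log(x - 5)/32 + log(x - 1)/240 - log(x + 3)/32 + C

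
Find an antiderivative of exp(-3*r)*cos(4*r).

Let I denote the integral. Integrate by parts with u = cos(4*r), dv = exp(-3*r) dr, so v = -exp(-3*r)/3: I = -exp(-3*r)*cos(4*r)/3 − (4/3)·∫ exp(-3*r)*sin(4*r) dr.
Apply parts again with u = sin(4*r), dv = exp(-3*r) dr: ∫ exp(-3*r)*sin(4*r) dr = -exp(-3*r)*sin(4*r)/3 + (4/3)·I. Substituting back brings back I: I = 4*exp(-3*r)*sin(4*r)/9 - exp(-3*r)*cos(4*r)/3 − (16/9)·I.
Solving for I: (1 + 16/9)·I equals the remaining terms, so I = (9/25)·(4*exp(-3*r)*sin(4*r)/9 - exp(-3*r)*cos(4*r)/3).

4*exp(-3*r)*sin(4*r)/25 - 3*exp(-3*r)*cos(4*r)/25 + C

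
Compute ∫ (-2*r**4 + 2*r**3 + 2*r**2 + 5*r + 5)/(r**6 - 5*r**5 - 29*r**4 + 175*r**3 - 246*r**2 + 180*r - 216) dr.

Factor the denominator: (r - 6)*(r - 3)*(r - 2)*(r + 6)*(r**2 + 1).
Partial-fraction decomposition: -(2*r - 1)/(185*(r**2 + 1)) + 2977/(31968*(r + 6)) + 7/(160*(r - 2)) + 7/(27*(r - 3)) - 2053/(5328*(r - 6)).
Integrate each term; A/(r−a) gives A·log|r−a|; the (Br+D)/(r²+p²) term gives a log and an atan.

-2053*log(r - 6)/5328 + 7*log(r - 3)/27 + 7*log(r - 2)/160 + 2977*log(r + 6)/31968 - log(r**2 + 1)/185 + atan(r)/185 + C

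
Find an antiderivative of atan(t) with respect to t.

Use integration by parts with u = arctan(t), dv = dt.
Then du = 1/(t**2 + 1) dt.

t*atan(t) - log(t**2 + 1)/2 + C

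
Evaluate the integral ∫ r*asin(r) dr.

r**2*asin(r)/2 + r*sqrt(-r**2 + 1)/4 - asin(r)/4 + C

Use integration by parts with u = arcsin(r), dv = r dr.
Then du = 1/sqrt(-r**2 + 1) dr.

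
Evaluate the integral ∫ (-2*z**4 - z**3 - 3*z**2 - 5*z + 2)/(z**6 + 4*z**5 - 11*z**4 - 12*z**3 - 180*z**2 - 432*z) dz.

-log(z)/216 - 107*log(z - 4)/1000 - log(z + 2)/26 + 613*log(z + 6)/2700 - 1688*log(z**2 + 9)/43875 - 4193*atan(z/3)/43875 + C

Factor the denominator: z*(z - 4)*(z + 2)*(z + 6)*(z**2 + 9).
Partial-fraction decomposition: -(3376*z + 12579)/(43875*(z**2 + 9)) + 613/(2700*(z + 6)) - 1/(26*(z + 2)) - 107/(1000*(z - 4)) - 1/(216*z).
Integrate each term; A/(z−a) gives A·log|z−a|; the (Bz+D)/(z²+p²) term gives a log and an atan.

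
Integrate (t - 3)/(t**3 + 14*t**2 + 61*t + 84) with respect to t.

Factor the denominator: (t + 3)*(t + 4)*(t + 7).
Partial-fraction decomposition: -5/(6*(t + 7)) + 7/(3*(t + 4)) - 3/(2*(t + 3)).
Integrate each term: A/(t−a) contributes A·log|t−a|.

-3*log(t + 3)/2 + 7*log(t + 4)/3 - 5*log(t + 7)/6 + C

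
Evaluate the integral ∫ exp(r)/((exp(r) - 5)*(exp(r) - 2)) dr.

Let u = e^r, du = e^r dr.
The integral becomes ∫ du/((u-5)(u-2)); decompose into partial fractions.

log(exp(r) - 5)/3 - log(exp(r) - 2)/3 + C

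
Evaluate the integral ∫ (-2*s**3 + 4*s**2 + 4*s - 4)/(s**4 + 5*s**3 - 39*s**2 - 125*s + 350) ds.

Factor the denominator: (s - 5)*(s - 2)*(s + 5)*(s + 7).
Partial-fraction decomposition: -425/(108*(s + 7)) + 163/(70*(s + 5)) - 4/(189*(s - 2)) - 67/(180*(s - 5)).
Integrate each term: A/(s−a) contributes A·log|s−a|.

-67*log(s - 5)/180 - 4*log(s - 2)/189 + 163*log(s + 5)/70 - 425*log(s + 7)/108 + C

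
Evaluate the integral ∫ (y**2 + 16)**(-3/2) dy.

Substitute y = 4·tan(θ), so dy = 4·sec(θ)^2 dθ and the radical becomes sqrt(y**2 + 16) = 4·sec(θ) by the Pythagorean identity.
Integrate the resulting trig expression in θ, then back-substitute tan(θ) = y/4, sec(θ) = sqrt(y**2 + 16)/4 (absorbing any constant into C).

y/(16*sqrt(y**2 + 16)) + C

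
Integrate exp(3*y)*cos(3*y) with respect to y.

Let I denote the integral. Integrate by parts with u = cos(3*y), dv = exp(3*y) dy, so v = exp(3*y)/3: I = exp(3*y)*cos(3*y)/3 + ∫ exp(3*y)*sin(3*y) dy.
Apply parts again with u = sin(3*y), dv = exp(3*y) dy: ∫ exp(3*y)*sin(3*y) dy = exp(3*y)*sin(3*y)/3 − I. Substituting back brings back I: I = exp(3*y)*sin(3*y)/3 + exp(3*y)*cos(3*y)/3 − I.
Solving for I: (1 + 1)·I equals the remaining terms, so I = (1/2)·(exp(3*y)*sin(3*y)/3 + exp(3*y)*cos(3*y)/3).

exp(3*y)*sin(3*y)/6 + exp(3*y)*cos(3*y)/6 + C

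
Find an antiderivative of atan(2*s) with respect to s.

Use integration by parts with u = arctan(2*s), dv = ds.
Then du = 2/(4*s**2 + 1) ds.

s*atan(2*s) - log(4*s**2 + 1)/4 + C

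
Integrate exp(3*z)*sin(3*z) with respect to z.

Let I denote the integral. Integrate by parts with u = sin(3*z), dv = exp(3*z) dz, so v = exp(3*z)/3: I = exp(3*z)*sin(3*z)/3 − ∫ exp(3*z)*cos(3*z) dz.
Apply parts again with u = cos(3*z), dv = exp(3*z) dz: ∫ exp(3*z)*cos(3*z) dz = exp(3*z)*cos(3*z)/3 + I. Substituting back brings back I: I = exp(3*z)*sin(3*z)/3 - exp(3*z)*cos(3*z)/3 − I.
Solving for I: (1 + 1)·I equals the remaining terms, so I = (1/2)·(exp(3*z)*sin(3*z)/3 - exp(3*z)*cos(3*z)/3).

exp(3*z)*sin(3*z)/6 - exp(3*z)*cos(3*z)/6 + C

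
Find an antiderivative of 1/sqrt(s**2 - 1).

log(s + sqrt(s**2 - 1)) + C

Substitute s = sec(θ), so ds = sec(θ)*tan(θ) dθ and the radical becomes sqrt(s**2 - 1) = tan(θ) by the Pythagorean identity.
Integrate the resulting trig expression in θ, then back-substitute sec(θ) = s, tan(θ) = sqrt(s**2 - 1) (absorbing any constant into C).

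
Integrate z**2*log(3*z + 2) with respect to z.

z**3*log(3*z + 2)/3 - z**3/9 + z**2/9 - 4*z/27 + 8*log(3*z + 2)/81 + C

Use integration by parts with u = log(3*z + 2), dv = z**2 dz.
Then du = 3/(3*z + 2) dz and v = z**3/3.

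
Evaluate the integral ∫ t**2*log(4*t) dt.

Use integration by parts with u = log(4*t), dv = t**2 dt.
Then du = 1/t dt and v = t**3/3.

t**3*(log(t) + 2*log(2))/3 - t**3/9 + C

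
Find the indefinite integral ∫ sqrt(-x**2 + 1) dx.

Substitute x = sin(θ), so dx = cos(θ) dθ and the radical becomes sqrt(-x**2 + 1) = cos(θ) by the Pythagorean identity.
Integrate the resulting trig expression in θ, then back-substitute θ = asin(x), sin(θ) = x, cos(θ) = sqrt(-x**2 + 1) (absorbing any constant into C).

x*sqrt(-x**2 + 1)/2 + asin(x)/2 + C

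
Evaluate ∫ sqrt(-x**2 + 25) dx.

Substitute x = 5·sin(θ), so dx = 5·cos(θ) dθ and the radical becomes sqrt(-x**2 + 25) = 5·cos(θ) by the Pythagorean identity.
Integrate the resulting trig expression in θ, then back-substitute θ = asin(x/5), sin(θ) = x/5, cos(θ) = sqrt(-x**2 + 25)/5 (absorbing any constant into C).

x*sqrt(-x**2 + 25)/2 + 25*asin(x/5)/2 + C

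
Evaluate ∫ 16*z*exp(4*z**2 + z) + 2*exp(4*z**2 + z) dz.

Let u = 4*z**2 + z, so du = (8*z + 1) dz.
Rewriting, the integral becomes 2·∫ e^u du = 2·e^u.
Substituting back, u = 4*z**2 + z.

2*exp(4*z**2 + z) + C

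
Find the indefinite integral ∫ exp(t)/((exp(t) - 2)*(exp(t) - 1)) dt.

Let u = e^t, du = e^t dt.
The integral becomes ∫ du/((u-2)(u-1)); decompose into partial fractions.

log(exp(t) - 2) - log(exp(t) - 1) + C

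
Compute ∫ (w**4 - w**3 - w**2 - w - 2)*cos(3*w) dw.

Use integration by parts with u = w**4 - w**3 - w**2 - w - 2, dv = cos(3*w) dw, so v = sin(3*w)/3.
Apply parts 4 times (tabular method): alternate signs, differentiate u down to 0, integrate dv up.

w**4*sin(3*w)/3 - w**3*sin(3*w)/3 + 4*w**3*cos(3*w)/9 - 7*w**2*sin(3*w)/9 - w**2*cos(3*w)/3 - w*sin(3*w)/9 - 14*w*cos(3*w)/27 - 40*sin(3*w)/81 - cos(3*w)/27 + C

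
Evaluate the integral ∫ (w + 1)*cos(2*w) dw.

Use integration by parts with u = w + 1, dv = cos(2*w) dw, so v = sin(2*w)/2.
Apply parts 1 times (tabular method): alternate signs, differentiate u down to 0, integrate dv up.

w*sin(2*w)/2 + sin(2*w)/2 + cos(2*w)/4 + C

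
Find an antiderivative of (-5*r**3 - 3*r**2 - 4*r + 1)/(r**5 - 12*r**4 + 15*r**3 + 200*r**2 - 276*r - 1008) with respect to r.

-1889*log(r - 7)/270 + 1211*log(r - 6)/144 - 383*log(r - 4)/252 - 37*log(r + 2)/432 + 121*log(r + 3)/630 + C

Factor the denominator: (r - 7)*(r - 6)*(r - 4)*(r + 2)*(r + 3).
Partial-fraction decomposition: 121/(630*(r + 3)) - 37/(432*(r + 2)) - 383/(252*(r - 4)) + 1211/(144*(r - 6)) - 1889/(270*(r - 7)).
Integrate each term: A/(r−a) contributes A·log|r−a|.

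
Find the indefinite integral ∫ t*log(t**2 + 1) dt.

t**2*log(t**2 + 1)/2 - t**2/2 + log(t**2 + 1)/2 + C

Let u = t**2 + 1, so du = (2*t) dt.
The integral becomes (1/2)·∫ log(u) du; integrate by parts with u′=log(u), dv′=du.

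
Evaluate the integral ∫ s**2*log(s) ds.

s**3*log(s)/3 - s**3/9 + C

Use integration by parts with u = log(s), dv = s**2 ds.
Then du = 1/s ds and v = s**3/3.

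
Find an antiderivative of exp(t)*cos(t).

Let I denote the integral. Integrate by parts with u = cos(t), dv = exp(t) dt, so v = exp(t): I = exp(t)*cos(t) + ∫ exp(t)*sin(t) dt.
Apply parts again with u = sin(t), dv = exp(t) dt: ∫ exp(t)*sin(t) dt = exp(t)*sin(t) − I. Substituting back brings back I: I = exp(t)*sin(t) + exp(t)*cos(t) − I.
Solving for I: (1 + 1)·I equals the remaining terms, so I = (1/2)·(exp(t)*sin(t) + exp(t)*cos(t)).

exp(t)*sin(t)/2 + exp(t)*cos(t)/2 + C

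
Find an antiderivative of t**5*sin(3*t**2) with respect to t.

-t**4*cos(3*t**2)/6 + t**2*sin(3*t**2)/9 + cos(3*t**2)/27 + C

Let u = t², du = 2t dt; rewrite as (1/2)∫ u^2·sin(3u) du.
Now integrate by parts 2 times.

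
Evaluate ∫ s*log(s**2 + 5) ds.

Let u = s**2 + 5, so du = (2*s) ds.
The integral becomes (1/2)·∫ log(u) du; integrate by parts with u′=log(u), dv′=du.

s**2*log(s**2 + 5)/2 - s**2/2 + 5*log(s**2 + 5)/2 + C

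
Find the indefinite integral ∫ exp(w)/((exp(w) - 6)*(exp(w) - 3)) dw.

log(exp(w) - 6)/3 - log(exp(w) - 3)/3 + C

Let u = e^w, du = e^w dw.
The integral becomes ∫ du/((u-6)(u-3)); decompose into partial fractions.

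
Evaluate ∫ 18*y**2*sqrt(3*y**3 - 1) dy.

4*(3*y**3 - 1)**(3/2)/3 + C

Let u = 3*y**3 - 1, so du = (9*y**2) dy.
Rewriting, the integral becomes 2·∫ √u du = 2·(2/3)u^(3/2).
Substituting back, u = 3*y**3 - 1.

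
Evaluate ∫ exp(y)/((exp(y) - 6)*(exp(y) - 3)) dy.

log(exp(y) - 6)/3 - log(exp(y) - 3)/3 + C

Let u = e^y, du = e^y dy.
The integral becomes ∫ du/((u-3)(u-6)); decompose into partial fractions.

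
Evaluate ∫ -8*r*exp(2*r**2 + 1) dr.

Let u = 2*r**2 + 1, so du = (4*r) dr.
Rewriting, the integral becomes -2·∫ e^u du = -2·e^u.
Substituting back, u = 2*r**2 + 1.

-2*exp(2*r**2 + 1) + C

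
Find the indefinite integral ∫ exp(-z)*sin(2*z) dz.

-exp(-z)*sin(2*z)/5 - 2*exp(-z)*cos(2*z)/5 + C

Let I denote the integral. Integrate by parts with u = sin(2*z), dv = exp(-z) dz, so v = -exp(-z): I = -exp(-z)*sin(2*z) + 2·∫ exp(-z)*cos(2*z) dz.
Apply parts again with u = cos(2*z), dv = exp(-z) dz: ∫ exp(-z)*cos(2*z) dz = -exp(-z)*cos(2*z) − 2·I. Substituting back brings back I: I = -exp(-z)*sin(2*z) - 2*exp(-z)*cos(2*z) − 4·I.
Solving for I: (1 + 4)·I equals the remaining terms, so I = (1/5)·(-exp(-z)*sin(2*z) - 2*exp(-z)*cos(2*z)).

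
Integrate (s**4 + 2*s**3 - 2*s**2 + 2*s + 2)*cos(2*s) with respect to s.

Use integration by parts with u = s**4 + 2*s**3 - 2*s**2 + 2*s + 2, dv = cos(2*s) ds, so v = sin(2*s)/2.
Apply parts 4 times (tabular method): alternate signs, differentiate u down to 0, integrate dv up.

s**4*sin(2*s)/2 + s**3*sin(2*s) + s**3*cos(2*s) - 5*s**2*sin(2*s)/2 + 3*s**2*cos(2*s)/2 - s*sin(2*s)/2 - 5*s*cos(2*s)/2 + 9*sin(2*s)/4 - cos(2*s)/4 + C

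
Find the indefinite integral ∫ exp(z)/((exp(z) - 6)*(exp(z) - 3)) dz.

log(exp(z) - 6)/3 - log(exp(z) - 3)/3 + C

Let u = e^z, du = e^z dz.
The integral becomes ∫ du/((u-6)(u-3)); decompose into partial fractions.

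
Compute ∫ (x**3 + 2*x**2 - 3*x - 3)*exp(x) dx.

(x**3 - x**2 - x - 2)*exp(x) + C

Use integration by parts with u = x**3 + 2*x**2 - 3*x - 3, dv = exp(x) dx, so v = exp(x).
Apply parts 3 times (tabular method): alternate signs, differentiate u down to 0, integrate dv up.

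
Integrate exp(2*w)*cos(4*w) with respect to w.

exp(2*w)*sin(4*w)/5 + exp(2*w)*cos(4*w)/10 + C

Let I denote the integral. Integrate by parts with u = cos(4*w), dv = exp(2*w) dw, so v = exp(2*w)/2: I = exp(2*w)*cos(4*w)/2 + 2·∫ exp(2*w)*sin(4*w) dw.
Apply parts again with u = sin(4*w), dv = exp(2*w) dw: ∫ exp(2*w)*sin(4*w) dw = exp(2*w)*sin(4*w)/2 − 2·I. Substituting back brings back I: I = exp(2*w)*sin(4*w) + exp(2*w)*cos(4*w)/2 − 4·I.
Solving for I: (1 + 4)·I equals the remaining terms, so I = (1/5)·(exp(2*w)*sin(4*w) + exp(2*w)*cos(4*w)/2).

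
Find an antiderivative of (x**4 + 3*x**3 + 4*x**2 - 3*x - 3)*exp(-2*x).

(-4*x**4 - 20*x**3 - 46*x**2 - 34*x - 5)*exp(-2*x)/8 + C

Use integration by parts with u = x**4 + 3*x**3 + 4*x**2 - 3*x - 3, dv = exp(-2*x) dx, so v = -exp(-2*x)/2.
Apply parts 4 times (tabular method): alternate signs, differentiate u down to 0, integrate dv up.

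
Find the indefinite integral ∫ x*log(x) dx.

x**2*log(x)/2 - x**2/4 + C

Use integration by parts with u = log(x), dv = x dx.
Then du = 1/x dx and v = x**2/2.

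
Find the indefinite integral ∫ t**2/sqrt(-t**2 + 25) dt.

-t*sqrt(-t**2 + 25)/2 + 25*asin(t/5)/2 + C

Substitute t = 5·sin(θ), so dt = 5·cos(θ) dθ and the radical becomes sqrt(-t**2 + 25) = 5·cos(θ) by the Pythagorean identity.
Integrate the resulting trig expression in θ, then back-substitute θ = asin(t/5), sin(θ) = t/5, cos(θ) = sqrt(-t**2 + 25)/5 (absorbing any constant into C).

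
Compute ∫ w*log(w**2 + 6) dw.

Let u = w**2 + 6, so du = (2*w) dw.
The integral becomes (1/2)·∫ log(u) du; integrate by parts with u′=log(u), dv′=du.

w**2*log(w**2 + 6)/2 - w**2/2 + 3*log(w**2 + 6) + C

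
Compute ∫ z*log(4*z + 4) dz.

Use integration by parts with u = log(4*z + 4), dv = z dz.
Then du = 4/(4*z + 4) dz and v = z**2/2.

z**2*log(4*z + 4)/2 - z**2/4 + z/2 - log(z + 1)/2 + C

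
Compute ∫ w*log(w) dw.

w**2*log(w)/2 - w**2/4 + C

Use integration by parts with u = log(w), dv = w dw.
Then du = 1/w dw and v = w**2/2.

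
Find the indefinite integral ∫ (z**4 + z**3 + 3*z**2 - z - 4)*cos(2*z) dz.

Use integration by parts with u = z**4 + z**3 + 3*z**2 - z - 4, dv = cos(2*z) dz, so v = sin(2*z)/2.
Apply parts 4 times (tabular method): alternate signs, differentiate u down to 0, integrate dv up.

z**4*sin(2*z)/2 + z**3*sin(2*z)/2 + z**3*cos(2*z) + 3*z**2*cos(2*z)/4 - 5*z*sin(2*z)/4 - 2*sin(2*z) - 5*cos(2*z)/8 + C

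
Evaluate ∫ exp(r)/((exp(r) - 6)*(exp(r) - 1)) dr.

log(exp(r) - 6)/5 - log(exp(r) - 1)/5 + C

Let u = e^r, du = e^r dr.
The integral becomes ∫ du/((u-6)(u-1)); decompose into partial fractions.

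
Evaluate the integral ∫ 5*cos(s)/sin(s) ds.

5*log(sin(s)) + C

Let u = sin(s), so du = (cos(s)) ds.
Rewriting, the integral becomes 5·∫ 1/u du = 5·log(u).
Substituting back, u = sin(s).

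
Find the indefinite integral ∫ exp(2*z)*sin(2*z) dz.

Let I denote the integral. Integrate by parts with u = sin(2*z), dv = exp(2*z) dz, so v = exp(2*z)/2: I = exp(2*z)*sin(2*z)/2 − ∫ exp(2*z)*cos(2*z) dz.
Apply parts again with u = cos(2*z), dv = exp(2*z) dz: ∫ exp(2*z)*cos(2*z) dz = exp(2*z)*cos(2*z)/2 + I. Substituting back brings back I: I = exp(2*z)*sin(2*z)/2 - exp(2*z)*cos(2*z)/2 − I.
Solving for I: (1 + 1)·I equals the remaining terms, so I = (1/2)·(exp(2*z)*sin(2*z)/2 - exp(2*z)*cos(2*z)/2).

exp(2*z)*sin(2*z)/4 - exp(2*z)*cos(2*z)/4 + C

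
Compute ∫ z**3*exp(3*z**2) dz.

Let u = z², du = 2z dz; rewrite as (1/2)∫ u^1·exp(3u) du.
Now integrate by parts 1 time.

(3*z**2 - 1)*exp(3*z**2)/18 + C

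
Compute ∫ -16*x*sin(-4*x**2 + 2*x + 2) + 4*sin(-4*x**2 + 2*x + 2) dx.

Let u = 4*x**2 - 2*x - 2, so du = (8*x - 2) dx.
Rewriting, the integral becomes 2·∫ sin(u) du = 2·-cos(u).
Substituting back, u = 4*x**2 - 2*x - 2.

-2*cos(-4*x**2 + 2*x + 2) + C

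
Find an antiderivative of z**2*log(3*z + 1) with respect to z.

z**3*log(3*z + 1)/3 - z**3/9 + z**2/18 - z/27 + log(3*z + 1)/81 + C

Use integration by parts with u = log(3*z + 1), dv = z**2 dz.
Then du = 3/(3*z + 1) dz and v = z**3/3.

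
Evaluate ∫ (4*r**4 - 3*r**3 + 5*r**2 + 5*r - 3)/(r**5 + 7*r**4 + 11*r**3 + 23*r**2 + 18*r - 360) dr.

67*log(r - 2)/546 - 1273*log(r + 4)/150 + 1486*log(r + 5)/119 - 341*log(r**2 + 9)/5525 - 5074*atan(r/3)/5525 + C

Factor the denominator: (r - 2)*(r + 4)*(r + 5)*(r**2 + 9).
Partial-fraction decomposition: -2*(341*r + 7611)/(5525*(r**2 + 9)) + 1486/(119*(r + 5)) - 1273/(150*(r + 4)) + 67/(546*(r - 2)).
Integrate each term; A/(r−a) gives A·log|r−a|; the (Br+D)/(r²+p²) term gives a log and an atan.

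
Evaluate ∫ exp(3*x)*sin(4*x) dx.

3*exp(3*x)*sin(4*x)/25 - 4*exp(3*x)*cos(4*x)/25 + C

Let I denote the integral. Integrate by parts with u = sin(4*x), dv = exp(3*x) dx, so v = exp(3*x)/3: I = exp(3*x)*sin(4*x)/3 − (4/3)·∫ exp(3*x)*cos(4*x) dx.
Apply parts again with u = cos(4*x), dv = exp(3*x) dx: ∫ exp(3*x)*cos(4*x) dx = exp(3*x)*cos(4*x)/3 + (4/3)·I. Substituting back brings back I: I = exp(3*x)*sin(4*x)/3 - 4*exp(3*x)*cos(4*x)/9 − (16/9)·I.
Solving for I: (1 + 16/9)·I equals the remaining terms, so I = (9/25)·(exp(3*x)*sin(4*x)/3 - 4*exp(3*x)*cos(4*x)/9).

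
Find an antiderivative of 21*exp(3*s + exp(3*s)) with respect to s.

Let u = exp(3*s), so du = (3*exp(3*s)) ds.
Rewriting, the integral becomes 7·∫ e^u du = 7·e^u.
Substituting back, u = exp(3*s).

7*exp(exp(3*s)) + C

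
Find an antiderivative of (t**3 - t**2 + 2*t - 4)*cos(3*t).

Use integration by parts with u = t**3 - t**2 + 2*t - 4, dv = cos(3*t) dt, so v = sin(3*t)/3.
Apply parts 3 times (tabular method): alternate signs, differentiate u down to 0, integrate dv up.

t**3*sin(3*t)/3 - t**2*sin(3*t)/3 + t**2*cos(3*t)/3 + 4*t*sin(3*t)/9 - 2*t*cos(3*t)/9 - 34*sin(3*t)/27 + 4*cos(3*t)/27 + C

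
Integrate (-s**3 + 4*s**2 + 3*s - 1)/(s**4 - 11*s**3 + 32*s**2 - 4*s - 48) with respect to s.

Factor the denominator: (s - 6)*(s - 4)*(s - 2)*(s + 1).
Partial-fraction decomposition: -1/(105*(s + 1)) + 13/(24*(s - 2)) - 11/(20*(s - 4)) - 55/(56*(s - 6)).
Integrate each term: A/(s−a) contributes A·log|s−a|.

-55*log(s - 6)/56 - 11*log(s - 4)/20 + 13*log(s - 2)/24 - log(s + 1)/105 + C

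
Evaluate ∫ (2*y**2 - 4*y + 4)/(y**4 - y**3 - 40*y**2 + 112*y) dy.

Factor the denominator: y*(y - 4)**2*(y + 7).
Partial-fraction decomposition: -130/(847*(y + 7)) + 57/(484*(y - 4)) + 5/(11*(y - 4)**2) + 1/(28*y).
Integrate each term; A/(y−a) gives A·log|y−a|; A/(y−a)² gives −A/(y−a).

log(y)/28 + 57*log(y - 4)/484 - 130*log(y + 7)/847 - 5/(11*y - 44) + C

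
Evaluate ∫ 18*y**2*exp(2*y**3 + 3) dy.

3*exp(2*y**3 + 3) + C

Let u = 2*y**3 + 3, so du = (6*y**2) dy.
Rewriting, the integral becomes 3·∫ e^u du = 3·e^u.
Substituting back, u = 2*y**3 + 3.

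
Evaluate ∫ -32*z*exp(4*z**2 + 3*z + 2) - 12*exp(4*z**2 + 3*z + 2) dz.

-4*exp(4*z**2 + 3*z + 2) + C

Let u = 4*z**2 + 3*z + 2, so du = (8*z + 3) dz.
Rewriting, the integral becomes -4·∫ e^u du = -4·e^u.
Substituting back, u = 4*z**2 + 3*z + 2.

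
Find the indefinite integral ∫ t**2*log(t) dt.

Use integration by parts with u = log(t), dv = t**2 dt.
Then du = 1/t dt and v = t**3/3.

t**3*log(t)/3 - t**3/9 + C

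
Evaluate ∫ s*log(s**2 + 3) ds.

s**2*log(s**2 + 3)/2 - s**2/2 + 3*log(s**2 + 3)/2 + C

Let u = s**2 + 3, so du = (2*s) ds.
The integral becomes (1/2)·∫ log(u) du; integrate by parts with u′=log(u), dv′=du.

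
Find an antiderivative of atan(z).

z*atan(z) - log(z**2 + 1)/2 + C

Use integration by parts with u = arctan(z), dv = dz.
Then du = 1/(z**2 + 1) dz.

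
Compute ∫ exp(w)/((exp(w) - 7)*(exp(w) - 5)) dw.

Let u = e^w, du = e^w dw.
The integral becomes ∫ du/((u-5)(u-7)); decompose into partial fractions.

log(exp(w) - 7)/2 - log(exp(w) - 5)/2 + C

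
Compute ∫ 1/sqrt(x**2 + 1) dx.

log(x + sqrt(x**2 + 1)) + C

Substitute x = tan(θ), so dx = sec(θ)^2 dθ and the radical becomes sqrt(x**2 + 1) = sec(θ) by the Pythagorean identity.
Integrate the resulting trig expression in θ, then back-substitute tan(θ) = x, sec(θ) = sqrt(x**2 + 1) (absorbing any constant into C).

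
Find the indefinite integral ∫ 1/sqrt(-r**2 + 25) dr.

Substitute r = 5·sin(θ), so dr = 5·cos(θ) dθ and the radical becomes sqrt(-r**2 + 25) = 5·cos(θ) by the Pythagorean identity.
Integrate the resulting trig expression in θ, then back-substitute θ = asin(r/5), sin(θ) = r/5, cos(θ) = sqrt(-r**2 + 25)/5 (absorbing any constant into C).

asin(r/5) + C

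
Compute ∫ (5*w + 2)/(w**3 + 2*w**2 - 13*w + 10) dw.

12*log(w - 2)/7 - 7*log(w - 1)/6 - 23*log(w + 5)/42 + C

Factor the denominator: (w - 2)*(w - 1)*(w + 5).
Partial-fraction decomposition: -23/(42*(w + 5)) - 7/(6*(w - 1)) + 12/(7*(w - 2)).
Integrate each term: A/(w−a) contributes A·log|w−a|.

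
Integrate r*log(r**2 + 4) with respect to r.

r**2*log(r**2 + 4)/2 - r**2/2 + 2*log(r**2 + 4) + C

Let u = r**2 + 4, so du = (2*r) dr.
The integral becomes (1/2)·∫ log(u) du; integrate by parts with u′=log(u), dv′=du.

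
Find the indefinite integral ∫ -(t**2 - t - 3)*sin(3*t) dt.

t**2*cos(3*t)/3 - 2*t*sin(3*t)/9 - t*cos(3*t)/3 + sin(3*t)/9 - 29*cos(3*t)/27 + C

Use integration by parts with u = t**2 - t - 3, dv = -sin(3*t) dt, so v = cos(3*t)/3.
Apply parts 2 times (tabular method): alternate signs, differentiate u down to 0, integrate dv up.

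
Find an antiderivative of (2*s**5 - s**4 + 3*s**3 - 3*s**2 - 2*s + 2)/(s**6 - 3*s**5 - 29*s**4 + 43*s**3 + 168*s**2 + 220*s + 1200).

Factor the denominator: (s - 5)**2*(s + 3)*(s + 4)*(s**2 + 4).
Partial-fraction decomposition: (4099*s + 1964)/(109330*(s**2 + 4)) + 1267/(810*(s + 4)) - 667/(832*(s + 3)) + 5231663/(4359744*(s - 5)) + 5917/(2088*(s - 5)**2).
Integrate each term; A/(s−a) gives A·log|s−a|; the (Bs+D)/(s²+p²) term gives a log and an atan.

5231663*log(s - 5)/4359744 - 667*log(s + 3)/832 + 1267*log(s + 4)/810 + 4099*log(s**2 + 4)/218660 + 491*atan(s/2)/54665 - 5917/(2088*s - 10440) + C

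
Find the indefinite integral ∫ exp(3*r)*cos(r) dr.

Let I denote the integral. Integrate by parts with u = cos(r), dv = exp(3*r) dr, so v = exp(3*r)/3: I = exp(3*r)*cos(r)/3 + (1/3)·∫ exp(3*r)*sin(r) dr.
Apply parts again with u = sin(r), dv = exp(3*r) dr: ∫ exp(3*r)*sin(r) dr = exp(3*r)*sin(r)/3 − (1/3)·I. Substituting back brings back I: I = exp(3*r)*sin(r)/9 + exp(3*r)*cos(r)/3 − (1/9)·I.
Solving for I: (1 + 1/9)·I equals the remaining terms, so I = (9/10)·(exp(3*r)*sin(r)/9 + exp(3*r)*cos(r)/3).

exp(3*r)*sin(r)/10 + 3*exp(3*r)*cos(r)/10 + C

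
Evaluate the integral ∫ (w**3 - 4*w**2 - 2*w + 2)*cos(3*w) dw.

w**3*sin(3*w)/3 - 4*w**2*sin(3*w)/3 + w**2*cos(3*w)/3 - 8*w*sin(3*w)/9 - 8*w*cos(3*w)/9 + 26*sin(3*w)/27 - 8*cos(3*w)/27 + C

Use integration by parts with u = w**3 - 4*w**2 - 2*w + 2, dv = cos(3*w) dw, so v = sin(3*w)/3.
Apply parts 3 times (tabular method): alternate signs, differentiate u down to 0, integrate dv up.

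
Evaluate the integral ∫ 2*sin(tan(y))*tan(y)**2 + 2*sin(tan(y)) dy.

Let u = tan(y), so du = (tan(y)**2 + 1) dy.
Rewriting, the integral becomes 2·∫ sin(u) du = 2·-cos(u).
Substituting back, u = tan(y).

-2*cos(tan(y)) + C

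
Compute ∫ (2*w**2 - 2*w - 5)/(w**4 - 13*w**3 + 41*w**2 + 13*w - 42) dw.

Factor the denominator: (w - 7)*(w - 6)*(w - 1)*(w + 1).
Partial-fraction decomposition: 1/(112*(w + 1)) - 1/(12*(w - 1)) - 11/(7*(w - 6)) + 79/(48*(w - 7)).
Integrate each term: A/(w−a) contributes A·log|w−a|.

79*log(w - 7)/48 - 11*log(w - 6)/7 - log(w - 1)/12 + log(w + 1)/112 + C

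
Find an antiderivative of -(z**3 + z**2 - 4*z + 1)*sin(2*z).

z**3*cos(2*z)/2 - 3*z**2*sin(2*z)/4 + z**2*cos(2*z)/2 - z*sin(2*z)/2 - 11*z*cos(2*z)/4 + 11*sin(2*z)/8 + cos(2*z)/4 + C

Use integration by parts with u = z**3 + z**2 - 4*z + 1, dv = -sin(2*z) dz, so v = cos(2*z)/2.
Apply parts 3 times (tabular method): alternate signs, differentiate u down to 0, integrate dv up.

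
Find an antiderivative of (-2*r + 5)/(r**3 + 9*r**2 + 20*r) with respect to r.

Factor the denominator: r*(r + 4)*(r + 5).
Partial-fraction decomposition: 3/(r + 5) - 13/(4*(r + 4)) + 1/(4*r).
Integrate each term: A/(r−a) contributes A·log|r−a|.

log(r)/4 - 13*log(r + 4)/4 + 3*log(r + 5) + C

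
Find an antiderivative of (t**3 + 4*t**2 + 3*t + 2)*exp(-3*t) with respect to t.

(-9*t**3 - 45*t**2 - 57*t - 37)*exp(-3*t)/27 + C

Use integration by parts with u = t**3 + 4*t**2 + 3*t + 2, dv = exp(-3*t) dt, so v = -exp(-3*t)/3.
Apply parts 3 times (tabular method): alternate signs, differentiate u down to 0, integrate dv up.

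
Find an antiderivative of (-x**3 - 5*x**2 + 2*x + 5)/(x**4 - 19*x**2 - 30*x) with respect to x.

Factor the denominator: x*(x - 5)*(x + 2)*(x + 3).
Partial-fraction decomposition: 19/(24*(x + 3)) - 11/(14*(x + 2)) - 47/(56*(x - 5)) - 1/(6*x).
Integrate each term: A/(x−a) contributes A·log|x−a|.

-log(x)/6 - 47*log(x - 5)/56 - 11*log(x + 2)/14 + 19*log(x + 3)/24 + C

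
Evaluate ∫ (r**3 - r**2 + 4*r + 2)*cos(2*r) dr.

r**3*sin(2*r)/2 - r**2*sin(2*r)/2 + 3*r**2*cos(2*r)/4 + 5*r*sin(2*r)/4 - r*cos(2*r)/2 + 5*sin(2*r)/4 + 5*cos(2*r)/8 + C

Use integration by parts with u = r**3 - r**2 + 4*r + 2, dv = cos(2*r) dr, so v = sin(2*r)/2.
Apply parts 3 times (tabular method): alternate signs, differentiate u down to 0, integrate dv up.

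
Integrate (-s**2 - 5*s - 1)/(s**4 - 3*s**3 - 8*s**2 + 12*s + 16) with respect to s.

Factor the denominator: (s - 4)*(s - 2)*(s + 1)*(s + 2).
Partial-fraction decomposition: -5/(24*(s + 2)) + 1/(5*(s + 1)) + 5/(8*(s - 2)) - 37/(60*(s - 4)).
Integrate each term: A/(s−a) contributes A·log|s−a|.

-37*log(s - 4)/60 + 5*log(s - 2)/8 + log(s + 1)/5 - 5*log(s + 2)/24 + C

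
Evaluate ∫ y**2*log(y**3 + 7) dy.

Let u = y**3 + 7, so du = (3*y**2) dy.
The integral becomes (1/3)·∫ log(u) du; integrate by parts with u′=log(u), dv′=du.

y**3*log(y**3 + 7)/3 - y**3/3 + 7*log(y**3 + 7)/3 + C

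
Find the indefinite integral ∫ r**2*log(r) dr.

Use integration by parts with u = log(r), dv = r**2 dr.
Then du = 1/r dr and v = r**3/3.

r**3*log(r)/3 - r**3/9 + C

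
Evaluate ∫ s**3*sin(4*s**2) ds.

-s**2*cos(4*s**2)/8 + sin(4*s**2)/32 + C

Let u = s², du = 2s ds; rewrite as (1/2)∫ u^1·sin(4u) du.
Now integrate by parts 1 time.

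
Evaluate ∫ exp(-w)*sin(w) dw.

Let I denote the integral. Integrate by parts with u = sin(w), dv = exp(-w) dw, so v = -exp(-w): I = -exp(-w)*sin(w) + ∫ exp(-w)*cos(w) dw.
Apply parts again with u = cos(w), dv = exp(-w) dw: ∫ exp(-w)*cos(w) dw = -exp(-w)*cos(w) − I. Substituting back brings back I: I = -exp(-w)*sin(w) - exp(-w)*cos(w) − I.
Solving for I: (1 + 1)·I equals the remaining terms, so I = (1/2)·(-exp(-w)*sin(w) - exp(-w)*cos(w)).

-exp(-w)*sin(w)/2 - exp(-w)*cos(w)/2 + C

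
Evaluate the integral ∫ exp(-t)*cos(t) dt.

exp(-t)*sin(t)/2 - exp(-t)*cos(t)/2 + C

Let I denote the integral. Integrate by parts with u = cos(t), dv = exp(-t) dt, so v = -exp(-t): I = -exp(-t)*cos(t) − ∫ exp(-t)*sin(t) dt.
Apply parts again with u = sin(t), dv = exp(-t) dt: ∫ exp(-t)*sin(t) dt = -exp(-t)*sin(t) + I. Substituting back brings back I: I = exp(-t)*sin(t) - exp(-t)*cos(t) − I.
Solving for I: (1 + 1)·I equals the remaining terms, so I = (1/2)·(exp(-t)*sin(t) - exp(-t)*cos(t)).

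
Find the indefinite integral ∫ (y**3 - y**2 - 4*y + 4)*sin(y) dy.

-y**3*cos(y) + 3*y**2*sin(y) + y**2*cos(y) - 2*y*sin(y) + 10*y*cos(y) - 10*sin(y) - 6*cos(y) + C

Use integration by parts with u = y**3 - y**2 - 4*y + 4, dv = sin(y) dy, so v = -cos(y).
Apply parts 3 times (tabular method): alternate signs, differentiate u down to 0, integrate dv up.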